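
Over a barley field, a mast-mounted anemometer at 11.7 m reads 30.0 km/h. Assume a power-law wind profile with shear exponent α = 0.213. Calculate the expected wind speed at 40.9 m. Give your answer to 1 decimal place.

39.2 km/h

Power-law profile: V₂ = V₁ · (z₂/z₁)^α
V₂ = 30.0 × (40.9/11.7)^0.213 = 30.0 × (3.4957)^0.213
    = 30.0 × 1.3055 = 39.1647 km/h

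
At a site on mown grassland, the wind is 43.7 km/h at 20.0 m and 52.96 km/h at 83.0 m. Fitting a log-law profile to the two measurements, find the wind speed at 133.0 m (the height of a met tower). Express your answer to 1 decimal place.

56.0 km/h

Log law: V ∝ ln(z/z₀). From the pair, with r = V₁/V₂ = 0.82515,
ln z₀ = (ln z₁ − r·ln z₂)/(1 − r) = (2.9957 − 0.82515×4.4188)/0.17485 = -3.7202 → z₀ = 0.02423 m
V₃ = V₁ · ln(z₃/z₀)/ln(z₁/z₀) = 43.7 × 8.6106/6.7160 = 56.0281 km/h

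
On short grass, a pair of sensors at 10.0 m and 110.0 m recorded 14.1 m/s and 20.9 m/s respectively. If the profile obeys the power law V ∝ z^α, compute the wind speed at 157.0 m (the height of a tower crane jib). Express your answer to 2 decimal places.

First find α: α = ln(V₂/V₁)/ln(z₂/z₁) = ln(20.9/14.1)/ln(110.0/10.0) = 0.39357/2.39790 = 0.1641
Extrapolate from 110.0 m to 157.0 m: V₃ = 20.9 × (157.0/110.0)^0.1641 = 20.9 × 1.0601 = 22.1567 m/s

22.16 m/s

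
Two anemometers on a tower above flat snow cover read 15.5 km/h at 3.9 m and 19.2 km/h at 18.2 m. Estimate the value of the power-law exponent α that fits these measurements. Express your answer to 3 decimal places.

Power law: V₂/V₁ = (z₂/z₁)^α ⇒ α = ln(V₂/V₁) / ln(z₂/z₁)
α = ln(19.2/15.5) / ln(18.2/3.9) = ln(1.2387) / ln(4.6667)
  = 0.21407 / 1.54045 = 0.13897

α ≈ 0.139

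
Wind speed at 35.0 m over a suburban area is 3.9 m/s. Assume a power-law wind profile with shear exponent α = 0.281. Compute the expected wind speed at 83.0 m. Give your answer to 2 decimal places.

Power-law profile: V₂ = V₁ · (z₂/z₁)^α
V₂ = 3.9 × (83.0/35.0)^0.281 = 3.9 × (2.3714)^0.281
    = 3.9 × 1.2746 = 4.9710 m/s

4.97 m/s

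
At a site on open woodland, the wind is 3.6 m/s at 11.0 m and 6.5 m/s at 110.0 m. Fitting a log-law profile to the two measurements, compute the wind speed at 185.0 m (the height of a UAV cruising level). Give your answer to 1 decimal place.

Log law: V ∝ ln(z/z₀). From the pair, with r = V₁/V₂ = 0.55385,
ln z₀ = (ln z₁ − r·ln z₂)/(1 − r) = (2.3979 − 0.55385×4.7005)/0.44615 = -0.4605 → z₀ = 0.6310 m
V₃ = V₁ · ln(z₃/z₀)/ln(z₁/z₀) = 3.6 × 5.6808/2.8584 = 7.1548 m/s

7.2 m/s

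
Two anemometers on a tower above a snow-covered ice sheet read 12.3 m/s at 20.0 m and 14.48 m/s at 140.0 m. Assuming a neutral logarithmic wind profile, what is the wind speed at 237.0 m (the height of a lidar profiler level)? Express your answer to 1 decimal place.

15.1 m/s

Log law: V ∝ ln(z/z₀). From the pair, with r = V₁/V₂ = 0.84945,
ln z₀ = (ln z₁ − r·ln z₂)/(1 − r) = (2.9957 − 0.84945×4.9416)/0.15055 = -7.9835 → z₀ = 0.0003410 m
V₃ = V₁ · ln(z₃/z₀)/ln(z₁/z₀) = 12.3 × 13.4515/10.9792 = 15.0697 m/s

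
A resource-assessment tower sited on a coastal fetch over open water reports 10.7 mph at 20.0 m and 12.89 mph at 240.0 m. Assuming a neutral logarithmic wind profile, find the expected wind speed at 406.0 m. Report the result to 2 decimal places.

Log law: V ∝ ln(z/z₀). From the pair, with r = V₁/V₂ = 0.83010,
ln z₀ = (ln z₁ − r·ln z₂)/(1 − r) = (2.9957 − 0.83010×5.4806)/0.16990 = -9.1451 → z₀ = 0.0001067 m
V₃ = V₁ · ln(z₃/z₀)/ln(z₁/z₀) = 10.7 × 15.1515/12.1409 = 13.3533 mph

13.35 mph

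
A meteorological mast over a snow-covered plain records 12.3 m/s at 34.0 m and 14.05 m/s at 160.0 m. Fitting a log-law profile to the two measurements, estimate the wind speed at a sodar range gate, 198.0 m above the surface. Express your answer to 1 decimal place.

14.3 m/s

Log law: V ∝ ln(z/z₀). From the pair, with r = V₁/V₂ = 0.87544,
ln z₀ = (ln z₁ − r·ln z₂)/(1 − r) = (3.5264 − 0.87544×5.0752)/0.12456 = -7.3596 → z₀ = 0.0006365 m
V₃ = V₁ · ln(z₃/z₀)/ln(z₁/z₀) = 12.3 × 12.6479/10.8859 = 14.2908 m/s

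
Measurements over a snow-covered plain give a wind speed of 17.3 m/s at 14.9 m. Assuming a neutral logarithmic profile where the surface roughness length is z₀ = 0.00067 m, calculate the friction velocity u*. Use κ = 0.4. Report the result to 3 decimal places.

Log law: V(z) = (u*/κ) · ln(z/z₀) ⇒ u* = κ · V / ln(z/z₀)
u* = 0.4 × 17.3 / ln(14.9/0.00067) = 0.4 × 17.3 / 10.0096
   = 6.9200 / 10.0096 = 0.6913 m/s

u* ≈ 0.691 m/s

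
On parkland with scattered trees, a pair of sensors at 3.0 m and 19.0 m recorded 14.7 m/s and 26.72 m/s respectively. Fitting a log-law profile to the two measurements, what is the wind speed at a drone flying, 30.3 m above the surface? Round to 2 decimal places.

29.76 m/s

Log law: V ∝ ln(z/z₀). From the pair, with r = V₁/V₂ = 0.55015,
ln z₀ = (ln z₁ − r·ln z₂)/(1 − r) = (1.0986 − 0.55015×2.9444)/0.44985 = -1.1588 → z₀ = 0.3139 m
V₃ = V₁ · ln(z₃/z₀)/ln(z₁/z₀) = 14.7 × 4.5699/2.2574 = 29.7592 m/s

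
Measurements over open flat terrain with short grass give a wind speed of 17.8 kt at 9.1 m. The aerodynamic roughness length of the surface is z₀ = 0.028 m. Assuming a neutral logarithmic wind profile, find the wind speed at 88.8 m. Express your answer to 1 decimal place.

Log law: V(z) ∝ ln(z/z₀), so V₂/V₁ = ln(z₂/z₀) / ln(z₁/z₀).
ln(88.8/0.028) = 8.0619, ln(9.1/0.028) = 5.7838
V₂ = 17.8 × 8.0619/5.7838 = 17.8 × 1.3939 = 24.8110 kt

24.8 kt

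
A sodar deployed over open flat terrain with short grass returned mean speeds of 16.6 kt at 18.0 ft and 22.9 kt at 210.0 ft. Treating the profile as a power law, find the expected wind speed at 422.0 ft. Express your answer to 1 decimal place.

25.1 kt

First find α: α = ln(V₂/V₁)/ln(z₂/z₁) = ln(22.9/16.6)/ln(210.0/18.0) = 0.32173/2.45674 = 0.1310
Extrapolate from 210.0 ft to 422.0 ft: V₃ = 22.9 × (422.0/210.0)^0.1310 = 22.9 × 1.0957 = 25.0916 kt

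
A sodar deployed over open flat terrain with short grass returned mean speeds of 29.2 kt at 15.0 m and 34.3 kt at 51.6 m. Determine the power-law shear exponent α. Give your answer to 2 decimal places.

Power law: V₂/V₁ = (z₂/z₁)^α ⇒ α = ln(V₂/V₁) / ln(z₂/z₁)
α = ln(34.3/29.2) / ln(51.6/15.0) = ln(1.1747) / ln(3.4400)
  = 0.16098 / 1.23547 = 0.13030

α ≈ 0.13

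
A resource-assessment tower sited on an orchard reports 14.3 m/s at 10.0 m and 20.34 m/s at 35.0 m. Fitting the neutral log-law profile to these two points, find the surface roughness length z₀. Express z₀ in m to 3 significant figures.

z₀ ≈ 0.515 m

Log law: V(z) ∝ ln(z/z₀). With r = V₁/V₂ = 14.3/20.34 = 0.70305,
r · ln(z₂/z₀) = ln(z₁/z₀) ⇒ ln z₀ = (ln z₁ − r·ln z₂)/(1 − r)
ln z₀ = (2.30259 − 0.70305×3.55535) / 0.29695 = -0.6634
z₀ = exp(-0.6634) = 0.5151 m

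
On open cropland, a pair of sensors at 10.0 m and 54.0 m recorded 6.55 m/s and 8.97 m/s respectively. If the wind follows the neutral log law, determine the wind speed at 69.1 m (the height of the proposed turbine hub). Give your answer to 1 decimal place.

Log law: V ∝ ln(z/z₀). From the pair, with r = V₁/V₂ = 0.73021,
ln z₀ = (ln z₁ − r·ln z₂)/(1 − r) = (2.3026 − 0.73021×3.9890)/0.26979 = -2.2618 → z₀ = 0.1042 m
V₃ = V₁ · ln(z₃/z₀)/ln(z₁/z₀) = 6.55 × 6.4974/4.5644 = 9.3238 m/s

9.3 m/s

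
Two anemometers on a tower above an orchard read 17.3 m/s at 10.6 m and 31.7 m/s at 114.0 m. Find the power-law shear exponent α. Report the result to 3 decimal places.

Power law: V₂/V₁ = (z₂/z₁)^α ⇒ α = ln(V₂/V₁) / ln(z₂/z₁)
α = ln(31.7/17.3) / ln(114.0/10.6) = ln(1.8324) / ln(10.7547)
  = 0.60561 / 2.37534 = 0.25496

α ≈ 0.255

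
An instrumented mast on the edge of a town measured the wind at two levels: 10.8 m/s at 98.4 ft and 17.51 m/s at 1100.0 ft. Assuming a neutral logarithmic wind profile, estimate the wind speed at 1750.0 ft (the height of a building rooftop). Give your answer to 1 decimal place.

Log law: V ∝ ln(z/z₀). From the pair, with r = V₁/V₂ = 0.61679,
ln z₀ = (ln z₁ − r·ln z₂)/(1 − r) = (4.5890 − 0.61679×7.0031)/0.38321 = 0.7036 → z₀ = 2.021 ft
V₃ = V₁ · ln(z₃/z₀)/ln(z₁/z₀) = 10.8 × 6.7638/3.8855 = 18.8006 m/s

18.8 m/s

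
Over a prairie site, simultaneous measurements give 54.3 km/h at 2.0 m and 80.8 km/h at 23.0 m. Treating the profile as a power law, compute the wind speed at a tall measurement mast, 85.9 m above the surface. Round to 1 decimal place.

First find α: α = ln(V₂/V₁)/ln(z₂/z₁) = ln(80.8/54.3)/ln(23.0/2.0) = 0.39745/2.44235 = 0.1627
Extrapolate from 23.0 m to 85.9 m: V₃ = 80.8 × (85.9/23.0)^0.1627 = 80.8 × 1.2392 = 100.1240 km/h

100.1 km/h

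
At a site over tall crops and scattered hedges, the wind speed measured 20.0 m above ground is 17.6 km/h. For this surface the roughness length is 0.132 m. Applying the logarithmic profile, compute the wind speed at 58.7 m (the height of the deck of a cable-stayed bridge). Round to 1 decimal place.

Log law: V(z) ∝ ln(z/z₀), so V₂/V₁ = ln(z₂/z₀) / ln(z₁/z₀).
ln(58.7/0.132) = 6.0974, ln(20.0/0.132) = 5.0207
V₂ = 17.6 × 6.0974/5.0207 = 17.6 × 1.2145 = 21.3744 km/h

21.4 km/h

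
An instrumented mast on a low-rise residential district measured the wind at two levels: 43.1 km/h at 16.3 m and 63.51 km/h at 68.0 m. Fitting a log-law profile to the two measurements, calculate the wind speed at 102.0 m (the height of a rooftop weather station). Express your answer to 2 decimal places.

69.30 km/h

Log law: V ∝ ln(z/z₀). From the pair, with r = V₁/V₂ = 0.67863,
ln z₀ = (ln z₁ − r·ln z₂)/(1 − r) = (2.7912 − 0.67863×4.2195)/0.32137 = -0.2251 → z₀ = 0.7985 m
V₃ = V₁ · ln(z₃/z₀)/ln(z₁/z₀) = 43.1 × 4.8501/3.0162 = 69.3038 km/h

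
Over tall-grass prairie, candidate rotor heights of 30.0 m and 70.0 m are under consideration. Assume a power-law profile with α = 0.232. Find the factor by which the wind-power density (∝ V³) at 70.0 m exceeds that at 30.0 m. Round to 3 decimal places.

1.803

Speed ratio: V_B/V_A = (z_B/z_A)^α = (70.0/30.0)^0.232 = (2.3333)^0.232 = 1.21722
Power-density ratio: P_B/P_A = (V_B/V_A)³ = (1.21722)³ = 1.80348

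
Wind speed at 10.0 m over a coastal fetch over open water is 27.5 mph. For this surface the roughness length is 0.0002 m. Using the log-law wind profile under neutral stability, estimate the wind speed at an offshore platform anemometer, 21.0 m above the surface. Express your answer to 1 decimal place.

Log law: V(z) ∝ ln(z/z₀), so V₂/V₁ = ln(z₂/z₀) / ln(z₁/z₀).
ln(21.0/0.0002) = 11.5617, ln(10.0/0.0002) = 10.8198
V₂ = 27.5 × 11.5617/10.8198 = 27.5 × 1.0686 = 29.3857 mph

29.4 mph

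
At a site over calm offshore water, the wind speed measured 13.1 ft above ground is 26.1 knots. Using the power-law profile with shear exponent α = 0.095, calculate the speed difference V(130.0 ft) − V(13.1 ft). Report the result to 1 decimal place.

Power law: V₂ = V₁ · (z₂/z₁)^α = 26.1 × (9.9237)^0.095 = 32.4582 knots
ΔV = 32.4582 − 26.1 = 6.3582 knots

6.4 knots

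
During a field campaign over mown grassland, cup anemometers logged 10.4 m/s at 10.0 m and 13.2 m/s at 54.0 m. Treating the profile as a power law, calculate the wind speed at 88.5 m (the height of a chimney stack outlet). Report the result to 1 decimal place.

First find α: α = ln(V₂/V₁)/ln(z₂/z₁) = ln(13.2/10.4)/ln(54.0/10.0) = 0.23841/1.68640 = 0.1414
Extrapolate from 54.0 m to 88.5 m: V₃ = 13.2 × (88.5/54.0)^0.1414 = 13.2 × 1.0723 = 14.1549 m/s

14.2 m/s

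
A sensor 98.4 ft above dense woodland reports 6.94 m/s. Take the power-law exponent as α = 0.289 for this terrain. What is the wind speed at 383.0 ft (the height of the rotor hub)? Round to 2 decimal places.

10.28 m/s

Power-law profile: V₂ = V₁ · (z₂/z₁)^α
V₂ = 6.94 × (383.0/98.4)^0.289 = 6.94 × (3.8923)^0.289
    = 6.94 × 1.4810 = 10.2785 m/s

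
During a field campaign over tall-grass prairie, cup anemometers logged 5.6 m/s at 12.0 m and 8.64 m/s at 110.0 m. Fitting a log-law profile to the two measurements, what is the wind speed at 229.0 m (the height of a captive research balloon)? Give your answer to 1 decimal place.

Log law: V ∝ ln(z/z₀). From the pair, with r = V₁/V₂ = 0.64815,
ln z₀ = (ln z₁ − r·ln z₂)/(1 − r) = (2.4849 − 0.64815×4.7005)/0.35185 = -1.5964 → z₀ = 0.2026 m
V₃ = V₁ · ln(z₃/z₀)/ln(z₁/z₀) = 5.6 × 7.0301/4.0813 = 9.6461 m/s

9.6 m/s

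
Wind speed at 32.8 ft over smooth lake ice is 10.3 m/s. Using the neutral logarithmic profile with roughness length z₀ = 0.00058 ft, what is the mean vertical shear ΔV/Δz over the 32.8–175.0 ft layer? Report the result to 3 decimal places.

Log law: V₂ = V₁ · ln(z₂/z₀)/ln(z₁/z₀) = 10.3 × 12.6173/10.9429 = 11.8760 m/s
ΔV/Δz = (11.8760 − 10.3)/(175.0 − 32.8) = 1.5760/142.2000 = 0.01108 m/s/ft

0.011 m/s/ft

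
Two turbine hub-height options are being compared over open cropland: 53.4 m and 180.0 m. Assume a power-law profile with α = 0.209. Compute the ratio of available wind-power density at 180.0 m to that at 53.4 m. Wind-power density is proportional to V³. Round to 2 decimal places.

2.14

Speed ratio: V_B/V_A = (z_B/z_A)^α = (180.0/53.4)^0.209 = (3.3708)^0.209 = 1.28913
Power-density ratio: P_B/P_A = (V_B/V_A)³ = (1.28913)³ = 2.14234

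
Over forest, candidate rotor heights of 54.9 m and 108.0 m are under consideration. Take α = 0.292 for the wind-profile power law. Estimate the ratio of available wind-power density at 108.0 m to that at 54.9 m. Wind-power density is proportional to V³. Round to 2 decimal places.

Speed ratio: V_B/V_A = (z_B/z_A)^α = (108.0/54.9)^0.292 = (1.9672)^0.292 = 1.21844
Power-density ratio: P_B/P_A = (V_B/V_A)³ = (1.21844)³ = 1.80890

1.81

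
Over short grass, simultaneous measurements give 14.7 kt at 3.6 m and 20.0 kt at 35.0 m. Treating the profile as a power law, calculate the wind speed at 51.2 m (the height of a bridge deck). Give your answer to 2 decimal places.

First find α: α = ln(V₂/V₁)/ln(z₂/z₁) = ln(20.0/14.7)/ln(35.0/3.6) = 0.30788/2.27441 = 0.1354
Extrapolate from 35.0 m to 51.2 m: V₃ = 20.0 × (51.2/35.0)^0.1354 = 20.0 × 1.0528 = 21.0568 kt

21.06 kt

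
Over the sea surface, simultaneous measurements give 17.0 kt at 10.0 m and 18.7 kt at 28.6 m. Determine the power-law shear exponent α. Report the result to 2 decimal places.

Power law: V₂/V₁ = (z₂/z₁)^α ⇒ α = ln(V₂/V₁) / ln(z₂/z₁)
α = ln(18.7/17.0) / ln(28.6/10.0) = ln(1.1000) / ln(2.8600)
  = 0.09531 / 1.05082 = 0.09070

α ≈ 0.09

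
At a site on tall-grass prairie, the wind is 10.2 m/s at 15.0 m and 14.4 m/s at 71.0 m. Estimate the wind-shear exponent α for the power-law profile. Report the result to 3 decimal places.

α ≈ 0.222

Power law: V₂/V₁ = (z₂/z₁)^α ⇒ α = ln(V₂/V₁) / ln(z₂/z₁)
α = ln(14.4/10.2) / ln(71.0/15.0) = ln(1.4118) / ln(4.7333)
  = 0.34484 / 1.55463 = 0.22182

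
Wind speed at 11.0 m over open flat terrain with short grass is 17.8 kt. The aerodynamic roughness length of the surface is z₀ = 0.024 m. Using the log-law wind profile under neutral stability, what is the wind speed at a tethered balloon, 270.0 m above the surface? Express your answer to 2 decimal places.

27.10 kt

Log law: V(z) ∝ ln(z/z₀), so V₂/V₁ = ln(z₂/z₀) / ln(z₁/z₀).
ln(270.0/0.024) = 9.3281, ln(11.0/0.024) = 6.1276
V₂ = 17.8 × 9.3281/6.1276 = 17.8 × 1.5223 = 27.0972 kt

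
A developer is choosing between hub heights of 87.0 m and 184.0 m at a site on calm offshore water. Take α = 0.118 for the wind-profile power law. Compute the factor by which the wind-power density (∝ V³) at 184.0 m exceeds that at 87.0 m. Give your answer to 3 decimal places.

1.304

Speed ratio: V_B/V_A = (z_B/z_A)^α = (184.0/87.0)^0.118 = (2.1149)^0.118 = 1.09241
Power-density ratio: P_B/P_A = (V_B/V_A)³ = (1.09241)³ = 1.30363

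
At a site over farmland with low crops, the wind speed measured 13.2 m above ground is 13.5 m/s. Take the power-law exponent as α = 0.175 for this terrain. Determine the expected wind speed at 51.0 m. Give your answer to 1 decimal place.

Power-law profile: V₂ = V₁ · (z₂/z₁)^α
V₂ = 13.5 × (51.0/13.2)^0.175 = 13.5 × (3.8636)^0.175
    = 13.5 × 1.2668 = 17.1024 m/s

17.1 m/s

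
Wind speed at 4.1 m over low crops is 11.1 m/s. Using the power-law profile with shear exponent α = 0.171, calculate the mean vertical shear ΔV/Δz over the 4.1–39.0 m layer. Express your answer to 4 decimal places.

Power law: V₂ = V₁ · (z₂/z₁)^α = 11.1 × (9.5122)^0.171 = 16.3158 m/s
ΔV/Δz = (16.3158 − 11.1)/(39.0 − 4.1) = 5.2158/34.9000 = 0.14945 m/s/m

0.1495 m/s/m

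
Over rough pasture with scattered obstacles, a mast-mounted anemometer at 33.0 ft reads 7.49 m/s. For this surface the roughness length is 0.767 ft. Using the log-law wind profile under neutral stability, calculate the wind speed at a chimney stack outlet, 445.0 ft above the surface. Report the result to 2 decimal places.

12.67 m/s

Log law: V(z) ∝ ln(z/z₀), so V₂/V₁ = ln(z₂/z₀) / ln(z₁/z₀).
ln(445.0/0.767) = 6.3633, ln(33.0/0.767) = 3.7618
V₂ = 7.49 × 6.3633/3.7618 = 7.49 × 1.6916 = 12.6699 m/s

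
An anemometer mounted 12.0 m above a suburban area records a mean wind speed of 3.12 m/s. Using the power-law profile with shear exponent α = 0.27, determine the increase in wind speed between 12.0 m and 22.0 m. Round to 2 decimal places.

Power law: V₂ = V₁ · (z₂/z₁)^α = 3.12 × (1.8333)^0.27 = 3.6748 m/s
ΔV = 3.6748 − 3.12 = 0.5548 m/s

0.55 m/s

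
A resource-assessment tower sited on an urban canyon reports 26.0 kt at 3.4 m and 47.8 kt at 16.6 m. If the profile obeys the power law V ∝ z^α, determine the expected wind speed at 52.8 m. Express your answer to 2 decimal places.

74.54 kt

First find α: α = ln(V₂/V₁)/ln(z₂/z₁) = ln(47.8/26.0)/ln(16.6/3.4) = 0.60893/1.58563 = 0.3840
Extrapolate from 16.6 m to 52.8 m: V₃ = 47.8 × (52.8/16.6)^0.3840 = 47.8 × 1.5595 = 74.5441 kt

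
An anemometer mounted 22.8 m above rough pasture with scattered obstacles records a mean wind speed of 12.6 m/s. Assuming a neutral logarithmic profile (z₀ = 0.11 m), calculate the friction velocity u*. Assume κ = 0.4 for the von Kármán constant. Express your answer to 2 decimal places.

u* ≈ 0.94 m/s

Log law: V(z) = (u*/κ) · ln(z/z₀) ⇒ u* = κ · V / ln(z/z₀)
u* = 0.4 × 12.6 / ln(22.8/0.11) = 0.4 × 12.6 / 5.3340
   = 5.0400 / 5.3340 = 0.9449 m/s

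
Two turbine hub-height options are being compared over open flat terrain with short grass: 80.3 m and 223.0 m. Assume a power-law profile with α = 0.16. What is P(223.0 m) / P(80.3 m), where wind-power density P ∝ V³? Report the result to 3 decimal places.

Speed ratio: V_B/V_A = (z_B/z_A)^α = (223.0/80.3)^0.16 = (2.7771)^0.16 = 1.17754
Power-density ratio: P_B/P_A = (V_B/V_A)³ = (1.17754)³ = 1.63276

1.633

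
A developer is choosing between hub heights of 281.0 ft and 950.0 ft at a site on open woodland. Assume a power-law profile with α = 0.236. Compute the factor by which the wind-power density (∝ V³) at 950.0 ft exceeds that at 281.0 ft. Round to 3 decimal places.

Speed ratio: V_B/V_A = (z_B/z_A)^α = (950.0/281.0)^0.236 = (3.3808)^0.236 = 1.33306
Power-density ratio: P_B/P_A = (V_B/V_A)³ = (1.33306)³ = 2.36889

2.369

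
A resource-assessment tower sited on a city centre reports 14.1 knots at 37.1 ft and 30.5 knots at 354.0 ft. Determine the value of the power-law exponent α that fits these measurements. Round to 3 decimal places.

Power law: V₂/V₁ = (z₂/z₁)^α ⇒ α = ln(V₂/V₁) / ln(z₂/z₁)
α = ln(30.5/14.1) / ln(354.0/37.1) = ln(2.1631) / ln(9.5418)
  = 0.77155 / 2.25568 = 0.34205

α ≈ 0.342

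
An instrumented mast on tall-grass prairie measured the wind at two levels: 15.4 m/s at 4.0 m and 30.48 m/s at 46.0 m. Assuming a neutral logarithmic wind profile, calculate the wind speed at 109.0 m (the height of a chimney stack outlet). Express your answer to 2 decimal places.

Log law: V ∝ ln(z/z₀). From the pair, with r = V₁/V₂ = 0.50525,
ln z₀ = (ln z₁ − r·ln z₂)/(1 − r) = (1.3863 − 0.50525×3.8286)/0.49475 = -1.1079 → z₀ = 0.3303 m
V₃ = V₁ · ln(z₃/z₀)/ln(z₁/z₀) = 15.4 × 5.7992/2.4942 = 35.8067 m/s

35.81 m/s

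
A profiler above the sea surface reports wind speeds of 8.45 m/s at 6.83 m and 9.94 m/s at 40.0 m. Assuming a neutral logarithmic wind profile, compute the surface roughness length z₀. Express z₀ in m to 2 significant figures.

Log law: V(z) ∝ ln(z/z₀). With r = V₁/V₂ = 8.45/9.94 = 0.85010,
r · ln(z₂/z₀) = ln(z₁/z₀) ⇒ ln z₀ = (ln z₁ − r·ln z₂)/(1 − r)
ln z₀ = (1.92132 − 0.85010×3.68888) / 0.14990 = -8.1027
z₀ = exp(-8.1027) = 0.0003027 m

z₀ ≈ 0.00030 m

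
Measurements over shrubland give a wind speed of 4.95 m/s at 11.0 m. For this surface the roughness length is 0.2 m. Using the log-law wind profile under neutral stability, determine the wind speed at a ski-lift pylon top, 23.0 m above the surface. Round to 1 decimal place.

5.9 m/s

Log law: V(z) ∝ ln(z/z₀), so V₂/V₁ = ln(z₂/z₀) / ln(z₁/z₀).
ln(23.0/0.2) = 4.7449, ln(11.0/0.2) = 4.0073
V₂ = 4.95 × 4.7449/4.0073 = 4.95 × 1.1841 = 5.8611 m/s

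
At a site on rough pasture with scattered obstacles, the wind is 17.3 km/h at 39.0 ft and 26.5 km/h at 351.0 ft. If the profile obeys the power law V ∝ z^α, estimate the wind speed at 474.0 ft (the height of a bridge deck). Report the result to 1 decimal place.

28.1 km/h

First find α: α = ln(V₂/V₁)/ln(z₂/z₁) = ln(26.5/17.3)/ln(351.0/39.0) = 0.42644/2.19722 = 0.1941
Extrapolate from 351.0 ft to 474.0 ft: V₃ = 26.5 × (474.0/351.0)^0.1941 = 26.5 × 1.0600 = 28.0910 km/h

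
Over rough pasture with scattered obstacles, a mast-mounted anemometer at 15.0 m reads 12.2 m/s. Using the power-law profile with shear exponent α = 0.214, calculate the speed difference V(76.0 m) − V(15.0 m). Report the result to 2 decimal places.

5.07 m/s

Power law: V₂ = V₁ · (z₂/z₁)^α = 12.2 × (5.0667)^0.214 = 17.2652 m/s
ΔV = 17.2652 − 12.2 = 5.0652 m/s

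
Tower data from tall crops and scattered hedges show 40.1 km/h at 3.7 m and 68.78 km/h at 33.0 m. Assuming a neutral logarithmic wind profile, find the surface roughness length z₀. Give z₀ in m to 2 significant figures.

Log law: V(z) ∝ ln(z/z₀). With r = V₁/V₂ = 40.1/68.78 = 0.58302,
r · ln(z₂/z₀) = ln(z₁/z₀) ⇒ ln z₀ = (ln z₁ − r·ln z₂)/(1 − r)
ln z₀ = (1.30833 − 0.58302×3.49651) / 0.41698 = -1.7511
z₀ = exp(-1.7511) = 0.1736 m

z₀ ≈ 0.17 m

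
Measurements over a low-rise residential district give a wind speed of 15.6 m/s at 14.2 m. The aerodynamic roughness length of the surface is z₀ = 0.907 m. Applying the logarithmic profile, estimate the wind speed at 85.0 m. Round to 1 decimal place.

Log law: V(z) ∝ ln(z/z₀), so V₂/V₁ = ln(z₂/z₀) / ln(z₁/z₀).
ln(85.0/0.907) = 4.5403, ln(14.2/0.907) = 2.7509
V₂ = 15.6 × 4.5403/2.7509 = 15.6 × 1.6505 = 25.7477 m/s

25.7 m/s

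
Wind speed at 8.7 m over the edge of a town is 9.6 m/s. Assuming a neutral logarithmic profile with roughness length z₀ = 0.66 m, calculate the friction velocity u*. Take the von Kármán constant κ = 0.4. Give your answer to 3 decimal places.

Log law: V(z) = (u*/κ) · ln(z/z₀) ⇒ u* = κ · V / ln(z/z₀)
u* = 0.4 × 9.6 / ln(8.7/0.66) = 0.4 × 9.6 / 2.5788
   = 3.8400 / 2.5788 = 1.4890 m/s

u* ≈ 1.489 m/s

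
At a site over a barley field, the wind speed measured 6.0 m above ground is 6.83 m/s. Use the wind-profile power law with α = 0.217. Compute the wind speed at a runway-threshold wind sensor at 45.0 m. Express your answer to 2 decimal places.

Power-law profile: V₂ = V₁ · (z₂/z₁)^α
V₂ = 6.83 × (45.0/6.0)^0.217 = 6.83 × (7.5000)^0.217
    = 6.83 × 1.5484 = 10.5757 m/s

10.58 m/s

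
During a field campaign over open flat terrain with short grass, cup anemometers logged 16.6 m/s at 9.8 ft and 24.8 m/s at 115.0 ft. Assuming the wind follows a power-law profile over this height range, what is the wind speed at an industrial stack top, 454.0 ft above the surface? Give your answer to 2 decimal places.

31.02 m/s

First find α: α = ln(V₂/V₁)/ln(z₂/z₁) = ln(24.8/16.6)/ln(115.0/9.8) = 0.40144/2.46255 = 0.1630
Extrapolate from 115.0 ft to 454.0 ft: V₃ = 24.8 × (454.0/115.0)^0.1630 = 24.8 × 1.2509 = 31.0219 m/s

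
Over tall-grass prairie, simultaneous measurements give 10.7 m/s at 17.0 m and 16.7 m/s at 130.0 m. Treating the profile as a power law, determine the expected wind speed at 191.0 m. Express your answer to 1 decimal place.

First find α: α = ln(V₂/V₁)/ln(z₂/z₁) = ln(16.7/10.7)/ln(130.0/17.0) = 0.44516/2.03432 = 0.2188
Extrapolate from 130.0 m to 191.0 m: V₃ = 16.7 × (191.0/130.0)^0.2188 = 16.7 × 1.0878 = 18.1669 m/s

18.2 m/s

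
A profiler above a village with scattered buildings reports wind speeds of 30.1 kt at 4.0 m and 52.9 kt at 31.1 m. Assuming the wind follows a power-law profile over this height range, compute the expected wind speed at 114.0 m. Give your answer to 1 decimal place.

75.6 kt

First find α: α = ln(V₂/V₁)/ln(z₂/z₁) = ln(52.9/30.1)/ln(31.1/4.0) = 0.56388/2.05091 = 0.2749
Extrapolate from 31.1 m to 114.0 m: V₃ = 52.9 × (114.0/31.1)^0.2749 = 52.9 × 1.4292 = 75.6069 kt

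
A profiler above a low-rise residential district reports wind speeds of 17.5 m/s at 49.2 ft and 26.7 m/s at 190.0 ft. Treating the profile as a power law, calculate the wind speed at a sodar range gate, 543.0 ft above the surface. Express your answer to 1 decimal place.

First find α: α = ln(V₂/V₁)/ln(z₂/z₁) = ln(26.7/17.5)/ln(190.0/49.2) = 0.42246/1.35113 = 0.3127
Extrapolate from 190.0 ft to 543.0 ft: V₃ = 26.7 × (543.0/190.0)^0.3127 = 26.7 × 1.3887 = 37.0770 m/s

37.1 m/s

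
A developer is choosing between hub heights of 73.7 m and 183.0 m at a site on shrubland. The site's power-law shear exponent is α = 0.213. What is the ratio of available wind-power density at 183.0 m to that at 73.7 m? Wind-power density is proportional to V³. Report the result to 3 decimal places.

Speed ratio: V_B/V_A = (z_B/z_A)^α = (183.0/73.7)^0.213 = (2.4830)^0.213 = 1.21376
Power-density ratio: P_B/P_A = (V_B/V_A)³ = (1.21376)³ = 1.78811

1.788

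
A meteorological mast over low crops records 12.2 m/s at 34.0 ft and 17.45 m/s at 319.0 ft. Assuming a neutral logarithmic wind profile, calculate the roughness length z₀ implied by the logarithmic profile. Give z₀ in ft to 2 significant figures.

Log law: V(z) ∝ ln(z/z₀). With r = V₁/V₂ = 12.2/17.45 = 0.69914,
r · ln(z₂/z₀) = ln(z₁/z₀) ⇒ ln z₀ = (ln z₁ − r·ln z₂)/(1 − r)
ln z₀ = (3.52636 − 0.69914×5.76519) / 0.30086 = -1.6763
z₀ = exp(-1.6763) = 0.1871 ft

z₀ ≈ 0.19 ft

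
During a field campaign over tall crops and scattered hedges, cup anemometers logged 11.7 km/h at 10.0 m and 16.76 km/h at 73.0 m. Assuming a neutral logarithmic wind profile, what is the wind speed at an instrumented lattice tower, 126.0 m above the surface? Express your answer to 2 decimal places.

18.15 km/h

Log law: V ∝ ln(z/z₀). From the pair, with r = V₁/V₂ = 0.69809,
ln z₀ = (ln z₁ − r·ln z₂)/(1 − r) = (2.3026 − 0.69809×4.2905)/0.30191 = -2.2939 → z₀ = 0.1009 m
V₃ = V₁ · ln(z₃/z₀)/ln(z₁/z₀) = 11.7 × 7.1302/4.5965 = 18.1494 km/h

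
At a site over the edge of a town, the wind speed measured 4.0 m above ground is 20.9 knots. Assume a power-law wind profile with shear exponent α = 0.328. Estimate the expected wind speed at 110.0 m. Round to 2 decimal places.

Power-law profile: V₂ = V₁ · (z₂/z₁)^α
V₂ = 20.9 × (110.0/4.0)^0.328 = 20.9 × (27.5000)^0.328
    = 20.9 × 2.9655 = 61.9794 knots

61.98 knots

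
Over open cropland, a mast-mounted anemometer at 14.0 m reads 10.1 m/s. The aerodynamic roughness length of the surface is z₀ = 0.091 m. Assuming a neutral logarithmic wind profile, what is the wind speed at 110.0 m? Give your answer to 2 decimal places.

14.23 m/s

Log law: V(z) ∝ ln(z/z₀), so V₂/V₁ = ln(z₂/z₀) / ln(z₁/z₀).
ln(110.0/0.091) = 7.0974, ln(14.0/0.091) = 5.0360
V₂ = 10.1 × 7.0974/5.0360 = 10.1 × 1.4093 = 14.2343 m/s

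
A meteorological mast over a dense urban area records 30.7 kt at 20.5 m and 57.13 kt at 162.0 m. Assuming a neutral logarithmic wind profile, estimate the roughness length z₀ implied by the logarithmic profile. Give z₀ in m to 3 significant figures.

z₀ ≈ 1.86 m

Log law: V(z) ∝ ln(z/z₀). With r = V₁/V₂ = 30.7/57.13 = 0.53737,
r · ln(z₂/z₀) = ln(z₁/z₀) ⇒ ln z₀ = (ln z₁ − r·ln z₂)/(1 − r)
ln z₀ = (3.02042 − 0.53737×5.08760) / 0.46263 = 0.6193
z₀ = exp(0.6193) = 1.858 m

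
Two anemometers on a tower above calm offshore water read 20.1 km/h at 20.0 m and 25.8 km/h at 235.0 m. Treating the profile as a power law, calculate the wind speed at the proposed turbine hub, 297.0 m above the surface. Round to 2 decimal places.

First find α: α = ln(V₂/V₁)/ln(z₂/z₁) = ln(25.8/20.1)/ln(235.0/20.0) = 0.24965/2.46385 = 0.1013
Extrapolate from 235.0 m to 297.0 m: V₃ = 25.8 × (297.0/235.0)^0.1013 = 25.8 × 1.0240 = 26.4194 km/h

26.42 km/h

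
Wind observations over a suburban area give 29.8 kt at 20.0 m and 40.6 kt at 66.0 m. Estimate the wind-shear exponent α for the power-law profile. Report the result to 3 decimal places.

α ≈ 0.259

Power law: V₂/V₁ = (z₂/z₁)^α ⇒ α = ln(V₂/V₁) / ln(z₂/z₁)
α = ln(40.6/29.8) / ln(66.0/20.0) = ln(1.3624) / ln(3.3000)
  = 0.30926 / 1.19392 = 0.25903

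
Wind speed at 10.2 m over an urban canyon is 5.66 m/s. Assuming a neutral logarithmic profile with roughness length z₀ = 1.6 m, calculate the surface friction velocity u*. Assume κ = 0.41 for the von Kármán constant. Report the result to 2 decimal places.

Log law: V(z) = (u*/κ) · ln(z/z₀) ⇒ u* = κ · V / ln(z/z₀)
u* = 0.41 × 5.66 / ln(10.2/1.6) = 0.41 × 5.66 / 1.8524
   = 2.3206 / 1.8524 = 1.2528 m/s

u* ≈ 1.25 m/s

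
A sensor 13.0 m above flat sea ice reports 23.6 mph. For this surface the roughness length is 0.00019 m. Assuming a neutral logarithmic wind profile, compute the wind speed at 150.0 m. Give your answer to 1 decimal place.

28.8 mph

Log law: V(z) ∝ ln(z/z₀), so V₂/V₁ = ln(z₂/z₀) / ln(z₁/z₀).
ln(150.0/0.00019) = 13.5791, ln(13.0/0.00019) = 11.1334
V₂ = 23.6 × 13.5791/11.1334 = 23.6 × 1.2197 = 28.7842 mph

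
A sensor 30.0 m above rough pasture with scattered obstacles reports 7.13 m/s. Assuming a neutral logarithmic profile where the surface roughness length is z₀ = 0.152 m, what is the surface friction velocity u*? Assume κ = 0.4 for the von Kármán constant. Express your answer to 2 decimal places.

u* ≈ 0.54 m/s

Log law: V(z) = (u*/κ) · ln(z/z₀) ⇒ u* = κ · V / ln(z/z₀)
u* = 0.4 × 7.13 / ln(30.0/0.152) = 0.4 × 7.13 / 5.2851
   = 2.8520 / 5.2851 = 0.5396 m/s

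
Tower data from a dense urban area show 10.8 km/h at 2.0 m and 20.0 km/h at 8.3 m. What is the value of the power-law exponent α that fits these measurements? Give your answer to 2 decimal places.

α ≈ 0.43

Power law: V₂/V₁ = (z₂/z₁)^α ⇒ α = ln(V₂/V₁) / ln(z₂/z₁)
α = ln(20.0/10.8) / ln(8.3/2.0) = ln(1.8519) / ln(4.1500)
  = 0.61619 / 1.42311 = 0.43299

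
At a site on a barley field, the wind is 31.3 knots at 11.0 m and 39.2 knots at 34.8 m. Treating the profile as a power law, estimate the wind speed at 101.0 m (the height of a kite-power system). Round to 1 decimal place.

First find α: α = ln(V₂/V₁)/ln(z₂/z₁) = ln(39.2/31.3)/ln(34.8/11.0) = 0.22506/1.15172 = 0.1954
Extrapolate from 34.8 m to 101.0 m: V₃ = 39.2 × (101.0/34.8)^0.1954 = 39.2 × 1.2315 = 48.2737 knots

48.3 knots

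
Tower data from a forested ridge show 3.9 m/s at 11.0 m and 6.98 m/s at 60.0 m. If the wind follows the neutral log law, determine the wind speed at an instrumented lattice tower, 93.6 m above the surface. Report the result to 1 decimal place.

7.8 m/s

Log law: V ∝ ln(z/z₀). From the pair, with r = V₁/V₂ = 0.55874,
ln z₀ = (ln z₁ − r·ln z₂)/(1 − r) = (2.3979 − 0.55874×4.0943)/0.44126 = 0.2498 → z₀ = 1.284 m
V₃ = V₁ · ln(z₃/z₀)/ln(z₁/z₀) = 3.9 × 4.2892/2.1481 = 7.7874 m/s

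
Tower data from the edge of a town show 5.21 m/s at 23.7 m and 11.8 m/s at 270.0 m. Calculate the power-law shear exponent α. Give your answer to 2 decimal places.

Power law: V₂/V₁ = (z₂/z₁)^α ⇒ α = ln(V₂/V₁) / ln(z₂/z₁)
α = ln(11.8/5.21) / ln(270.0/23.7) = ln(2.2649) / ln(11.3924)
  = 0.81752 / 2.43295 = 0.33602

α ≈ 0.34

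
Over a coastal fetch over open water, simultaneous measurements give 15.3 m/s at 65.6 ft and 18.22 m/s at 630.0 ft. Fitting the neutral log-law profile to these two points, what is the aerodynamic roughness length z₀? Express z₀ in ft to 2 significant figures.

z₀ ≈ 0.00047 ft

Log law: V(z) ∝ ln(z/z₀). With r = V₁/V₂ = 15.3/18.22 = 0.83974,
r · ln(z₂/z₀) = ln(z₁/z₀) ⇒ ln z₀ = (ln z₁ − r·ln z₂)/(1 − r)
ln z₀ = (4.18358 − 0.83974×6.44572) / 0.16026 = -7.6694
z₀ = exp(-7.6694) = 0.0004669 ft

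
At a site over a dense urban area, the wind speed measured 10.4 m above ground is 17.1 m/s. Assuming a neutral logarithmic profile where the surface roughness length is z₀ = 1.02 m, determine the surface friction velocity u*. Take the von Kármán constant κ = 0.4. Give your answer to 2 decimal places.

u* ≈ 2.95 m/s

Log law: V(z) = (u*/κ) · ln(z/z₀) ⇒ u* = κ · V / ln(z/z₀)
u* = 0.4 × 17.1 / ln(10.4/1.02) = 0.4 × 17.1 / 2.3220
   = 6.8400 / 2.3220 = 2.9457 m/s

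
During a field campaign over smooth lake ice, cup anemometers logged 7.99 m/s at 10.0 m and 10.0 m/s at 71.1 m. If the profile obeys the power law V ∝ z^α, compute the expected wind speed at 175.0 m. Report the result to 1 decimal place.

11.1 m/s

First find α: α = ln(V₂/V₁)/ln(z₂/z₁) = ln(10.0/7.99)/ln(71.1/10.0) = 0.22439/1.96150 = 0.1144
Extrapolate from 71.1 m to 175.0 m: V₃ = 10.0 × (175.0/71.1)^0.1144 = 10.0 × 1.1085 = 11.0853 m/s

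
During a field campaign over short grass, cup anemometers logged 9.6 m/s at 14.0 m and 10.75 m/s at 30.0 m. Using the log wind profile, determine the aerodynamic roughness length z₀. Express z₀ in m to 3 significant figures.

z₀ ≈ 0.0242 m

Log law: V(z) ∝ ln(z/z₀). With r = V₁/V₂ = 9.6/10.75 = 0.89302,
r · ln(z₂/z₀) = ln(z₁/z₀) ⇒ ln z₀ = (ln z₁ − r·ln z₂)/(1 − r)
ln z₀ = (2.63906 − 0.89302×3.40120) / 0.10698 = -3.7232
z₀ = exp(-3.7232) = 0.02416 m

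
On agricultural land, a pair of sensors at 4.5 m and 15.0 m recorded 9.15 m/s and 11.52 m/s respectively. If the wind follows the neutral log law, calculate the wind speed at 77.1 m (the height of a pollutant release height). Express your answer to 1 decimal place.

14.7 m/s

Log law: V ∝ ln(z/z₀). From the pair, with r = V₁/V₂ = 0.79427,
ln z₀ = (ln z₁ − r·ln z₂)/(1 − r) = (1.5041 − 0.79427×2.7081)/0.20573 = -3.1442 → z₀ = 0.04310 m
V₃ = V₁ · ln(z₃/z₀)/ln(z₁/z₀) = 9.15 × 7.4893/4.6482 = 14.7425 m/s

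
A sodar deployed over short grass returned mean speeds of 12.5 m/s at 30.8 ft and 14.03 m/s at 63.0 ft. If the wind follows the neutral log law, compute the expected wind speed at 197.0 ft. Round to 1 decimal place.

Log law: V ∝ ln(z/z₀). From the pair, with r = V₁/V₂ = 0.89095,
ln z₀ = (ln z₁ − r·ln z₂)/(1 − r) = (3.4275 − 0.89095×4.1431)/0.10905 = -2.4191 → z₀ = 0.08901 ft
V₃ = V₁ · ln(z₃/z₀)/ln(z₁/z₀) = 12.5 × 7.7023/5.8466 = 16.4675 m/s

16.5 m/s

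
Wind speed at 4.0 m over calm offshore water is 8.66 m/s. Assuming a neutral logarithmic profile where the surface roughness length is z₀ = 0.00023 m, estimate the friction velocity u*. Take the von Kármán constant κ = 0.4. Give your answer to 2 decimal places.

u* ≈ 0.35 m/s

Log law: V(z) = (u*/κ) · ln(z/z₀) ⇒ u* = κ · V / ln(z/z₀)
u* = 0.4 × 8.66 / ln(4.0/0.00023) = 0.4 × 8.66 / 9.7637
   = 3.4640 / 9.7637 = 0.3548 m/s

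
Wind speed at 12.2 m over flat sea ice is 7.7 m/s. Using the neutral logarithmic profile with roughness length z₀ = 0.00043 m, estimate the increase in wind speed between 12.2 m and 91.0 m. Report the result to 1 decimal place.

Log law: V₂ = V₁ · ln(z₂/z₀)/ln(z₁/z₀) = 7.7 × 12.2626/10.2532 = 9.2091 m/s
ΔV = 9.2091 − 7.7 = 1.5091 m/s

1.5 m/s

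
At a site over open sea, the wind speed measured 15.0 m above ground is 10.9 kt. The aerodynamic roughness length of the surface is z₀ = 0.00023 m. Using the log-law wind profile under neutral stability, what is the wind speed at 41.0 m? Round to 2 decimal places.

Log law: V(z) ∝ ln(z/z₀), so V₂/V₁ = ln(z₂/z₀) / ln(z₁/z₀).
ln(41.0/0.00023) = 12.0910, ln(15.0/0.00023) = 11.0855
V₂ = 10.9 × 12.0910/11.0855 = 10.9 × 1.0907 = 11.8887 kt

11.89 kt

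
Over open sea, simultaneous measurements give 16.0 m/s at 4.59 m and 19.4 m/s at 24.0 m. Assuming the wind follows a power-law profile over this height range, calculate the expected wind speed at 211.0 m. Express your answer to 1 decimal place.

25.0 m/s

First find α: α = ln(V₂/V₁)/ln(z₂/z₁) = ln(19.4/16.0)/ln(24.0/4.59) = 0.19268/1.65417 = 0.1165
Extrapolate from 24.0 m to 211.0 m: V₃ = 19.4 × (211.0/24.0)^0.1165 = 19.4 × 1.2882 = 24.9903 m/s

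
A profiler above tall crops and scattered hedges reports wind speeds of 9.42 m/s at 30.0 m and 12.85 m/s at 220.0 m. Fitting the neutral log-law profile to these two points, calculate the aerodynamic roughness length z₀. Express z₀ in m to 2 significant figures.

Log law: V(z) ∝ ln(z/z₀). With r = V₁/V₂ = 9.42/12.85 = 0.73307,
r · ln(z₂/z₀) = ln(z₁/z₀) ⇒ ln z₀ = (ln z₁ − r·ln z₂)/(1 − r)
ln z₀ = (3.40120 − 0.73307×5.39363) / 0.26693 = -2.0707
z₀ = exp(-2.0707) = 0.1261 m

z₀ ≈ 0.13 m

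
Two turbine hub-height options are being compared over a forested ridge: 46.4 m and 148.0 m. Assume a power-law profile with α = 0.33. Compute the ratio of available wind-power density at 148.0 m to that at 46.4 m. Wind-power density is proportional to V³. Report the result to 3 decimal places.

Speed ratio: V_B/V_A = (z_B/z_A)^α = (148.0/46.4)^0.33 = (3.1897)^0.33 = 1.46634
Power-density ratio: P_B/P_A = (V_B/V_A)³ = (1.46634)³ = 3.15287

3.153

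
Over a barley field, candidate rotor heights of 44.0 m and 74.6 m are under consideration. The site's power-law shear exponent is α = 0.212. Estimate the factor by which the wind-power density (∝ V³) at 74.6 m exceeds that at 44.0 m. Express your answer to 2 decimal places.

Speed ratio: V_B/V_A = (z_B/z_A)^α = (74.6/44.0)^0.212 = (1.6955)^0.212 = 1.11843
Power-density ratio: P_B/P_A = (V_B/V_A)³ = (1.11843)³ = 1.39903

1.40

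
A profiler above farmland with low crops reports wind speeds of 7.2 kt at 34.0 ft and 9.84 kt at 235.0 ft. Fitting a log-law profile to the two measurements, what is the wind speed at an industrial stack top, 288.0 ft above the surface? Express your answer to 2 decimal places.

Log law: V ∝ ln(z/z₀). From the pair, with r = V₁/V₂ = 0.73171,
ln z₀ = (ln z₁ − r·ln z₂)/(1 − r) = (3.5264 − 0.73171×5.4596)/0.26829 = -1.7461 → z₀ = 0.1745 ft
V₃ = V₁ · ln(z₃/z₀)/ln(z₁/z₀) = 7.2 × 7.4090/5.2724 = 10.1177 kt

10.12 kt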